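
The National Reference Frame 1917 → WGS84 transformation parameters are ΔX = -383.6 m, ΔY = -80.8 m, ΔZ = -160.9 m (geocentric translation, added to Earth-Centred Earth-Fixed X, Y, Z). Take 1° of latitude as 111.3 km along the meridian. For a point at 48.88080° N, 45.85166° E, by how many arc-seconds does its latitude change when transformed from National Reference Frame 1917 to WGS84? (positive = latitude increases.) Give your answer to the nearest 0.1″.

Δφ = 4.5″

sin φ = 0.753343, cos φ = 0.657628, sin λ = 0.717539, cos λ = 0.696518.
North component: ΔN = −sin φ cos λ·ΔX − sin φ sin λ·ΔY + cos φ·ΔZ = −(0.753343)(0.696518)(-383.6) − (0.753343)(0.717539)(-80.8) + (0.657628)(-160.9) = 139.15 m.
1° of latitude spans 111300 m, so Δφ = 139.15 / 111300 × 3600 = 4.501″.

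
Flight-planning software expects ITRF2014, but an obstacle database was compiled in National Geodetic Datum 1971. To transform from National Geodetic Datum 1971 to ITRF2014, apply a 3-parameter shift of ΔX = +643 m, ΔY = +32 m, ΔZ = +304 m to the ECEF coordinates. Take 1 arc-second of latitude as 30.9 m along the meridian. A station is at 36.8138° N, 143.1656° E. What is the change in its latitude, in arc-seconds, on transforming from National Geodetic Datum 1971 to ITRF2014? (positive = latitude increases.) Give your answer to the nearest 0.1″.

sin φ = 0.599216, cos φ = 0.800587, sin λ = 0.599504, cos λ = -0.800372.
North component: ΔN = −sin φ cos λ·ΔX − sin φ sin λ·ΔY + cos φ·ΔZ = −(0.599216)(-0.800372)(643) − (0.599216)(0.599504)(32) + (0.800587)(304) = 540.26 m.
1° of latitude spans 3600 × 30.90 = 111240 m, so Δφ = 540.26 / 111240 × 3600 = 17.484″.

Δφ = 17.5″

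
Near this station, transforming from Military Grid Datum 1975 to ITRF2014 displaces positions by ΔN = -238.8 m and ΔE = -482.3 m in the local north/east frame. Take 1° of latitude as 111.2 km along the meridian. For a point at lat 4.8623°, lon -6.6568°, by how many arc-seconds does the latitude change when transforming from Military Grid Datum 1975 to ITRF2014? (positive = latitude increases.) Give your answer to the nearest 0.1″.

1° of latitude = 111.2 km, so Δφ = -238.8 / 111200 = -0.0021475° = -7.731″.

Δφ = -7.7″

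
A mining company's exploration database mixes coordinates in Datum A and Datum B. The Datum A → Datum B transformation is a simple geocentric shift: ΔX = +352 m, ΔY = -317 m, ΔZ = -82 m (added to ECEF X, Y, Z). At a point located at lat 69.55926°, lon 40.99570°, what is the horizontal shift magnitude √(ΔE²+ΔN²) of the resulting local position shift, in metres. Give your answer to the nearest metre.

477 m

The local east axis at (φ, λ) is (−sin λ, cos λ, 0), so ΔE = −sin(40.99570°)·352 + cos(40.99570°)·(-317) = -470.17 m.
The local north axis is (−sin φ cos λ, −sin φ sin λ, cos φ), giving ΔN = -248.947 + 194.859 − 28.638 = -82.73 m.
Horizontal magnitude = √(ΔE² + ΔN²) = √((-470.17)² + (-82.73)²) = 477.39 m.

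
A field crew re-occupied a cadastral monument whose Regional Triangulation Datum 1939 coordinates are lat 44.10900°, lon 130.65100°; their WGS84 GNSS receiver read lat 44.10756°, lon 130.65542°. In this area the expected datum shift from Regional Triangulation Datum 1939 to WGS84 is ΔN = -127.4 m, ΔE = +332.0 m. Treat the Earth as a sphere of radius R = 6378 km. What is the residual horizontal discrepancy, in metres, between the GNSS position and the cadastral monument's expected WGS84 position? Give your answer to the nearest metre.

39 m

Observed coordinate differences: Δφ = -0.00144°, Δλ = +0.00442°.
Converting to metres (1° lat = 111317 m, cos φ = 0.718017): observed ΔN = -160.3 m, observed ΔE = 353.3 m.
Subtracting the expected shift leaves a residual of -160.3 − (-127.4) = -32.9 m north and 353.3 − (332.0) = 21.3 m east.
Residual distance = √((-32.9)² + 21.3²) = 39.2 m.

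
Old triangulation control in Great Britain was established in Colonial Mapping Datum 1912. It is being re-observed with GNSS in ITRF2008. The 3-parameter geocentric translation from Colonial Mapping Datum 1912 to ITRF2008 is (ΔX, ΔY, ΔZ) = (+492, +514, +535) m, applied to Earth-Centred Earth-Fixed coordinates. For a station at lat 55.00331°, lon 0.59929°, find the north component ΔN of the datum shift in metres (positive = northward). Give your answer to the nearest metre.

At φ = 55.00331°, λ = 0.59929°: sin φ = 0.819185, cos φ = 0.573529, sin λ = 0.010459, cos λ = 0.999945.
ΔN = −sin φ cos λ·ΔX − sin φ sin λ·ΔY + cos φ·ΔZ = −(0.819185)(0.999945)(492) − (0.819185)(0.010459)(514) + (0.573529)(535) = -100.58 m.

ΔN = -101 m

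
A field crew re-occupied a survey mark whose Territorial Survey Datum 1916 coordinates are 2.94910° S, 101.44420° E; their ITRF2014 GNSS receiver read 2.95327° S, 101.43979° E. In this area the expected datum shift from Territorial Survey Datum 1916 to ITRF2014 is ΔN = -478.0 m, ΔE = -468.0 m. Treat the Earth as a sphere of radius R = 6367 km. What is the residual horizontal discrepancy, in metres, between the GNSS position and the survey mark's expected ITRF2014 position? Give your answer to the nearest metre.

Observed coordinate differences: Δφ = -0.00417°, Δλ = -0.00441°.
Converting to metres (1° lat = 111125 m, cos φ = 0.998676): observed ΔN = -463.4 m, observed ΔE = -489.4 m.
Subtracting the expected shift leaves a residual of -463.4 − (-478.0) = 14.6 m north and -489.4 − (-468.0) = -21.4 m east.
Residual distance = √(14.6² + (-21.4)²) = 25.9 m.

26 m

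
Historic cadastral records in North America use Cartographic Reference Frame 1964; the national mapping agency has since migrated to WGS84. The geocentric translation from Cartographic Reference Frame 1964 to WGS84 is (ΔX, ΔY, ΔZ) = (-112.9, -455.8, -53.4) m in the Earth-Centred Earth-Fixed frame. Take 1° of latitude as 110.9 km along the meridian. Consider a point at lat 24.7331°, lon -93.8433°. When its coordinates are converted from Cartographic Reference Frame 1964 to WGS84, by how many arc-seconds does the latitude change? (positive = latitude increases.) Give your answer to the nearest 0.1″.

Δφ = -7.9″

sin φ = 0.418392, cos φ = 0.908267, sin λ = -0.997751, cos λ = -0.067028.
North component: ΔN = −sin φ cos λ·ΔX − sin φ sin λ·ΔY + cos φ·ΔZ = −(0.418392)(-0.067028)(-112.9) − (0.418392)(-0.997751)(-455.8) + (0.908267)(-53.4) = -241.94 m.
1° of latitude spans 110900 m, so Δφ = -241.94 / 110900 × 3600 = -7.854″.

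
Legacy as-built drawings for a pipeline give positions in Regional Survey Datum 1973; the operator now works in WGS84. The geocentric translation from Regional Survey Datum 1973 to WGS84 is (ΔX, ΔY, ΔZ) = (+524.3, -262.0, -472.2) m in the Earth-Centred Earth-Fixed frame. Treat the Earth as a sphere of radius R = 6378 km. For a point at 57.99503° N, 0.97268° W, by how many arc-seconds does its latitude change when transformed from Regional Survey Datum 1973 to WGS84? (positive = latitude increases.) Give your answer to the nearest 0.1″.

sin φ = 0.848002, cos φ = 0.529993, sin λ = -0.016976, cos λ = 0.999856.
North component: ΔN = −sin φ cos λ·ΔX − sin φ sin λ·ΔY + cos φ·ΔZ = −(0.848002)(0.999856)(524.3) − (0.848002)(-0.016976)(-262.0) + (0.529993)(-472.2) = -698.58 m.
1° of latitude spans πR/180 = 111317 m, so Δφ = -698.58 / 111317 × 3600 = -22.592″.

Δφ = -22.6″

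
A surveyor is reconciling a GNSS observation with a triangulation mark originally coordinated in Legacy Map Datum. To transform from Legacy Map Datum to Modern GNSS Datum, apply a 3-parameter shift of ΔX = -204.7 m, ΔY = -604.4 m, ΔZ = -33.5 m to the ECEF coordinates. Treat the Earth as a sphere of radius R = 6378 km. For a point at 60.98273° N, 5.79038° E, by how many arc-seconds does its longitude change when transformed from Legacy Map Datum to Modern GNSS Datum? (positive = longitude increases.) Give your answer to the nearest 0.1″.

sin φ = 0.874474, cos φ = 0.485073, sin λ = 0.100889, cos λ = 0.994898.
East component: ΔE = −sin λ·ΔX + cos λ·ΔY = −(0.100889)(-204.7) + (0.994898)(-604.4) = -580.66 m.
1° of latitude spans πR/180 = 111317 m; at latitude φ, 1° of longitude spans that × cos φ = 53996.9 m, so Δλ = -580.66 / 53996.9 × 3600 = -38.713″.

Δλ = -38.7″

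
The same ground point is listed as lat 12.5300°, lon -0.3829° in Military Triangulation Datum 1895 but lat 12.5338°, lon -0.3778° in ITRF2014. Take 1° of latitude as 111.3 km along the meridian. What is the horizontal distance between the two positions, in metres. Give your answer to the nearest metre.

Δφ = 12.5338° − 12.5300° = +0.0038°; Δλ = -0.3778° − -0.3829° = +0.0051°.
ΔN = Δφ × 111300 = 422.9 m; ΔE = Δλ × 111300 × cos(12.5300°) = +0.0051 × 111300 × 0.976183 = 554.1 m.
Distance = √(ΔE² + ΔN²) = √(554.1² + 422.9²) = 697.1 m.

697 m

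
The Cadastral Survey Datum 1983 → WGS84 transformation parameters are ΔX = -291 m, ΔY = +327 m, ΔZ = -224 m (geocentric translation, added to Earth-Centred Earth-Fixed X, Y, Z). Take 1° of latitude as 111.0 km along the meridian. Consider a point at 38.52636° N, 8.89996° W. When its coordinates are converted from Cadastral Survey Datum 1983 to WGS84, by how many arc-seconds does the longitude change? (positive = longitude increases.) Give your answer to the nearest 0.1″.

sin φ = 0.622875, cos φ = 0.782322, sin λ = -0.154710, cos λ = 0.987960.
East component: ΔE = −sin λ·ΔX + cos λ·ΔY = −(-0.154710)(-291) + (0.987960)(327) = 278.04 m.
1° of latitude spans 111000 m; at latitude φ, 1° of longitude spans that × cos φ = 86837.7 m, so Δλ = 278.04 / 86837.7 × 3600 = 11.527″.

Δλ = 11.5″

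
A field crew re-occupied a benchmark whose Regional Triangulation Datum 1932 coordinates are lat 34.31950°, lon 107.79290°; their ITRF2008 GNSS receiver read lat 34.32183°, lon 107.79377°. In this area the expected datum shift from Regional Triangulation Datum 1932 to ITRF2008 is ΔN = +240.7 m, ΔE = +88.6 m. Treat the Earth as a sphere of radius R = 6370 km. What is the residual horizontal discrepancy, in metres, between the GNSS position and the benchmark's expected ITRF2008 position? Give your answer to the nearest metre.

20 m

Observed coordinate differences: Δφ = +0.00233°, Δλ = +0.00087°.
Converting to metres (1° lat = 111177 m, cos φ = 0.825906): observed ΔN = 259.0 m, observed ΔE = 79.9 m.
Subtracting the expected shift leaves a residual of 259.0 − (240.7) = 18.3 m north and 79.9 − (88.6) = -8.7 m east.
Residual distance = √(18.3² + (-8.7)²) = 20.3 m.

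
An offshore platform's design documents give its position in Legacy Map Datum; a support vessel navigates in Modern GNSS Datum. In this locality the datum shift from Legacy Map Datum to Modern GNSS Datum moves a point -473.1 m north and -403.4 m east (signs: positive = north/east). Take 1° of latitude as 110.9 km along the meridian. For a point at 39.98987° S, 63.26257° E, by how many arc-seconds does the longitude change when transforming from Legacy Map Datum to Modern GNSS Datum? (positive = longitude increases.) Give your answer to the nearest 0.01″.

At latitude -39.98987°, cos φ = 0.766158.
1° of longitude at this latitude = 110.9 × cos φ = 84.97 km, so Δλ = -403.4 / 84966.9 = -0.0047477° = -17.092″.

Δλ = -17.09″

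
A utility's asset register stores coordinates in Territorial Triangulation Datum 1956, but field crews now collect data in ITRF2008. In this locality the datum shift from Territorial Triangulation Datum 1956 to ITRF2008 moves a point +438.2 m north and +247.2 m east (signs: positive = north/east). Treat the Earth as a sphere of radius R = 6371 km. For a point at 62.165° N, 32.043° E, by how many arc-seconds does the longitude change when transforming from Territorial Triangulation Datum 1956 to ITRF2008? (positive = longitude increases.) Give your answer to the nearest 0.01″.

At latitude 62.165°, cos φ = 0.466927.
One radian of longitude at latitude φ spans R cos φ, so Δλ = ΔE / (R cos φ) = 247.2 / (6371000 × 0.466927) = 8.3098e-05 rad = 17.140″.

Δλ = 17.14″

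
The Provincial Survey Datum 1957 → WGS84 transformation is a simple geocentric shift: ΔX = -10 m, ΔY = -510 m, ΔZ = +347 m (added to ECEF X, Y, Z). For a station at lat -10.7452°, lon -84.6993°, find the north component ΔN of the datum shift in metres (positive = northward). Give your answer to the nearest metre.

The local north axis is (−sin φ cos λ, −sin φ sin λ, cos φ), giving ΔN = -0.172 + 94.679 + 340.916 = 435.42 m.

ΔN = 435 m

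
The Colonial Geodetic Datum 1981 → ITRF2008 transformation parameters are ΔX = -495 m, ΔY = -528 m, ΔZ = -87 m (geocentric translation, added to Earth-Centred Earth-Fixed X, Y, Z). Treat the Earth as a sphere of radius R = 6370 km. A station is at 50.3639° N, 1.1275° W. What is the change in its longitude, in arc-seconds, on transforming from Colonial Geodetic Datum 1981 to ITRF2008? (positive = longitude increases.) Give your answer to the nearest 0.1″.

sin φ = 0.770111, cos φ = 0.637909, sin λ = -0.019677, cos λ = 0.999806.
East component: ΔE = −sin λ·ΔX + cos λ·ΔY = −(-0.019677)(-495) + (0.999806)(-528) = -537.64 m.
1° of latitude spans πR/180 = 111177 m; at latitude φ, 1° of longitude spans that × cos φ = 70921.1 m, so Δλ = -537.64 / 70921.1 × 3600 = -27.291″.

Δλ = -27.3″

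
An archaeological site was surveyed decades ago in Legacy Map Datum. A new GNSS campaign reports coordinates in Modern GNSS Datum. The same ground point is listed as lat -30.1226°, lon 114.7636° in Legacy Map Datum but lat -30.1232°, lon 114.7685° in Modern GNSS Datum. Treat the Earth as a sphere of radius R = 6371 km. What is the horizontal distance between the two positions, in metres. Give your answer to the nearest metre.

Δφ = -30.1232° − -30.1226° = -0.0006°; Δλ = 114.7685° − 114.7636° = +0.0049°.
1° along a meridian = πR/180 = 111195 m.
ΔN = Δφ × 111195 = -66.7 m; ΔE = Δλ × 111195 × cos(-30.1226°) = +0.0049 × 111195 × 0.864954 = 471.3 m.
Distance = √(ΔE² + ΔN²) = √(471.3² + (-66.7)²) = 476.0 m.

476 m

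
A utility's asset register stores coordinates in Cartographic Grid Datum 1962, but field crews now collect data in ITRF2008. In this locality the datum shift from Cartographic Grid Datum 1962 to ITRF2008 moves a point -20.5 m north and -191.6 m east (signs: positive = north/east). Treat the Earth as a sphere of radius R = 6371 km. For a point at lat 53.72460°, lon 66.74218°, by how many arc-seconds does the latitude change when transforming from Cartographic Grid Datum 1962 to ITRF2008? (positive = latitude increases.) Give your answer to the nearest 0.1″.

On a sphere of radius R, 1 rad of latitude = R, so Δφ = ΔN / R = -20.5 / 6371000 = -3.2177e-06 rad = -0.664″.

Δφ = -0.7″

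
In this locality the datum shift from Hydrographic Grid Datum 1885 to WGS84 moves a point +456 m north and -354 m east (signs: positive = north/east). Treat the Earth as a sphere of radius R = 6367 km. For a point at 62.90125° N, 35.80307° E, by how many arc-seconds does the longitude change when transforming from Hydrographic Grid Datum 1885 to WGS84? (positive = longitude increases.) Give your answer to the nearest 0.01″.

Δλ = -25.18″

At latitude 62.90125°, cos φ = 0.455525.
One radian of longitude at latitude φ spans R cos φ, so Δλ = ΔE / (R cos φ) = -354.0 / (6367000 × 0.455525) = -1.2206e-04 rad = -25.176″.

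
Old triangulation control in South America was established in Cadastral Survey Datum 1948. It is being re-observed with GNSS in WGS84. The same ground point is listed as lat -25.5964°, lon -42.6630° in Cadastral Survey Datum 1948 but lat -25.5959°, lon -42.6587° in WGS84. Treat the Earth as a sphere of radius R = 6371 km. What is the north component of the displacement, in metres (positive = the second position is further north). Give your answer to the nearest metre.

ΔN = 56 m

Δφ = -25.5959° − -25.5964° = +0.0005°; Δλ = -42.6587° − -42.6630° = +0.0043°.
1° along a meridian = πR/180 = 111195 m.
ΔN = Δφ × 111195 = 55.6 m; ΔE = Δλ × 111195 × cos(-25.5964°) = +0.0043 × 111195 × 0.901860 = 431.2 m.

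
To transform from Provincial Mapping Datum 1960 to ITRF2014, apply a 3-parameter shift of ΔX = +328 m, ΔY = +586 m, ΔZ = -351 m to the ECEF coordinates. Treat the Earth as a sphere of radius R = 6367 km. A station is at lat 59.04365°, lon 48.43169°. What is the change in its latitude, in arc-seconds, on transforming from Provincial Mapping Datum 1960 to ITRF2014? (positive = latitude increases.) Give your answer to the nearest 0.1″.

sin φ = 0.857559, cos φ = 0.514385, sin λ = 0.748165, cos λ = 0.663513.
North component: ΔN = −sin φ cos λ·ΔX − sin φ sin λ·ΔY + cos φ·ΔZ = −(0.857559)(0.663513)(328) − (0.857559)(0.748165)(586) + (0.514385)(-351) = -743.16 m.
1° of latitude spans πR/180 = 111125 m, so Δφ = -743.16 / 111125 × 3600 = -24.075″.

Δφ = -24.1″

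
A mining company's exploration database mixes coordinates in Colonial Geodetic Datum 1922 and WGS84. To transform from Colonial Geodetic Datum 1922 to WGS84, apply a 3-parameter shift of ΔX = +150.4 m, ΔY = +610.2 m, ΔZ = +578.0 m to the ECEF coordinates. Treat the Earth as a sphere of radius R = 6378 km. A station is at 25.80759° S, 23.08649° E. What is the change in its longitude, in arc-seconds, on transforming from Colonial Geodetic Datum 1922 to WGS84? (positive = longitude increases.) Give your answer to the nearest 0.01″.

Δλ = 18.05″

sin φ = -0.435350, cos φ = 0.900261, sin λ = 0.392120, cos λ = 0.919914.
East component: ΔE = −sin λ·ΔX + cos λ·ΔY = −(0.392120)(150.4) + (0.919914)(610.2) = 502.36 m.
1° of latitude spans πR/180 = 111317 m; at latitude φ, 1° of longitude spans that × cos φ = 100214.5 m, so Δλ = 502.36 / 100214.5 × 3600 = 18.046″.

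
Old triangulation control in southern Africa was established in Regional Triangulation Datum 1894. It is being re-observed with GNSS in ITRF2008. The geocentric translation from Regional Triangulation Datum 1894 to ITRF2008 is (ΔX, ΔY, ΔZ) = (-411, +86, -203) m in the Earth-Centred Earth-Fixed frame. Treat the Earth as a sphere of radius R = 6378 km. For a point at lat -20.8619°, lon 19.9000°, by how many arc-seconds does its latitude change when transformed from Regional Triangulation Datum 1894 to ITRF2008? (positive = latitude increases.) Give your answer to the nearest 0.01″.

Δφ = -10.25″

sin φ = -0.356117, cos φ = 0.934441, sin λ = 0.340380, cos λ = 0.940288.
North component: ΔN = −sin φ cos λ·ΔX − sin φ sin λ·ΔY + cos φ·ΔZ = −(-0.356117)(0.940288)(-411) − (-0.356117)(0.340380)(86) + (0.934441)(-203) = -316.89 m.
1° of latitude spans πR/180 = 111317 m, so Δφ = -316.89 / 111317 × 3600 = -10.248″.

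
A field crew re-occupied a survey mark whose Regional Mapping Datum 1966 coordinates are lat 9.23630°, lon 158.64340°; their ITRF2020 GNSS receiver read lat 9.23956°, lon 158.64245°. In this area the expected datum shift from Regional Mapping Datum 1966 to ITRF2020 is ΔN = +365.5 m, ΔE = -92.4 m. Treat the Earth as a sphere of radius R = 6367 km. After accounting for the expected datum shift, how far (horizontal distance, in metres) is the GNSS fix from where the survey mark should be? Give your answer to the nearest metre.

12 m

Observed coordinate differences: Δφ = +0.00326°, Δλ = -0.00095°.
Converting to metres (1° lat = 111125 m, cos φ = 0.987035): observed ΔN = 362.3 m, observed ΔE = -104.2 m.
Subtracting the expected shift leaves a residual of 362.3 − (365.5) = -3.2 m north and -104.2 − (-92.4) = -11.8 m east.
Residual distance = √((-3.2)² + (-11.8)²) = 12.2 m.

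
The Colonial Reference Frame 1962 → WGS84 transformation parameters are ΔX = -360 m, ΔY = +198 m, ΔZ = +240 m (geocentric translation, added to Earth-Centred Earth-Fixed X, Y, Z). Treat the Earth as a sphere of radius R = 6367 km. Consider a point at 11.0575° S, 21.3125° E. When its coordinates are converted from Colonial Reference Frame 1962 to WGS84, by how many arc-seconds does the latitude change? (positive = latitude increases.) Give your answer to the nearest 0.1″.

Δφ = 6.0″

sin φ = -0.191794, cos φ = 0.981435, sin λ = 0.363454, cos λ = 0.931612.
North component: ΔN = −sin φ cos λ·ΔX − sin φ sin λ·ΔY + cos φ·ΔZ = −(-0.191794)(0.931612)(-360) − (-0.191794)(0.363454)(198) + (0.981435)(240) = 185.02 m.
1° of latitude spans πR/180 = 111125 m, so Δφ = 185.02 / 111125 × 3600 = 5.994″.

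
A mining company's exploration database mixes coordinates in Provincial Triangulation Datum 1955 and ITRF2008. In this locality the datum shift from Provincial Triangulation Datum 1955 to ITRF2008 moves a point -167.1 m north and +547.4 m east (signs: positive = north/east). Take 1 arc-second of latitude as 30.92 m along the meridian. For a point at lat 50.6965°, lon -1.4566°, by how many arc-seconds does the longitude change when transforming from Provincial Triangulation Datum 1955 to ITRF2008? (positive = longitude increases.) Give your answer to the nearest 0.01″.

At latitude 50.6965°, cos φ = 0.633428.
1″ of longitude at this latitude = 30.92 × cos φ = 19.5856 m, so Δλ = 547.4 / 19.5856 = 27.949″.

Δλ = 27.95″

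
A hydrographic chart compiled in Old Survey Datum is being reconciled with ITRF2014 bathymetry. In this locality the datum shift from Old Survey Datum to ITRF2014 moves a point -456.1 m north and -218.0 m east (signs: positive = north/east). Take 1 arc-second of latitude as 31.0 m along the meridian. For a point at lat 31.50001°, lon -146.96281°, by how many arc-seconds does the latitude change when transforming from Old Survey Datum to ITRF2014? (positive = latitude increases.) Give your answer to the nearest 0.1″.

Δφ = -14.7″

1″ of latitude = 31.00 m, so Δφ = -456.1 / 31.00 = -14.713″.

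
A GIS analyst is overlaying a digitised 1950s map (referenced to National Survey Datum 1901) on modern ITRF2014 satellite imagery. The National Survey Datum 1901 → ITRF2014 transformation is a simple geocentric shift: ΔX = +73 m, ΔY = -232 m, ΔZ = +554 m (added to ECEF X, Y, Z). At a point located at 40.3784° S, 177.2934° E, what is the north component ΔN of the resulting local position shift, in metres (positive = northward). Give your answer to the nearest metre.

The local north axis is (−sin φ cos λ, −sin φ sin λ, cos φ), giving ΔN = -47.239 − 7.097 + 422.028 = 367.69 m.

ΔN = 368 m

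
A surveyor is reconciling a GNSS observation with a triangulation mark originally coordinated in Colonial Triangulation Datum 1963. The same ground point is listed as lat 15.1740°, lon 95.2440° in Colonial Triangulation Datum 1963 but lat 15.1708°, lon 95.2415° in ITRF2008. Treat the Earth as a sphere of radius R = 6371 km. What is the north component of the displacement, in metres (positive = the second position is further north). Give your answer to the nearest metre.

Δφ = 15.1708° − 15.1740° = -0.0032°; Δλ = 95.2415° − 95.2440° = -0.0025°.
1° along a meridian = πR/180 = 111195 m.
ΔN = Δφ × 111195 = -355.8 m; ΔE = Δλ × 111195 × cos(15.1740°) = -0.0025 × 111195 × 0.965135 = -268.3 m.

ΔN = -356 m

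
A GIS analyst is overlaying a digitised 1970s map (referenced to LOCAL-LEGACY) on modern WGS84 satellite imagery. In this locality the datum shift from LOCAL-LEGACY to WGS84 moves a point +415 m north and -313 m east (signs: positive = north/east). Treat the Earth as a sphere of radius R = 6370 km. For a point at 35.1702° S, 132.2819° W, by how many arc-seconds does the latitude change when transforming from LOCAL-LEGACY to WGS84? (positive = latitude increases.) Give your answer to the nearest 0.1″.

On a sphere of radius R, 1 rad of latitude = R, so Δφ = ΔN / R = 415.0 / 6370000 = 6.5149e-05 rad = 13.438″.

Δφ = 13.4″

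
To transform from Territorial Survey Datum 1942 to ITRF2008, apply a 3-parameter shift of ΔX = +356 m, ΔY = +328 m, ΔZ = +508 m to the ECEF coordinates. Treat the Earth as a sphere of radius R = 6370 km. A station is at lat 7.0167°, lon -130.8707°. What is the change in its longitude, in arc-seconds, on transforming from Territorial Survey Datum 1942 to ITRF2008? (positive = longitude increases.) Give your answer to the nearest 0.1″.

Δλ = 1.8″

sin φ = 0.122159, cos φ = 0.992511, sin λ = -0.756188, cos λ = -0.654354.
East component: ΔE = −sin λ·ΔX + cos λ·ΔY = −(-0.756188)(356) + (-0.654354)(328) = 54.57 m.
1° of latitude spans πR/180 = 111177 m; at latitude φ, 1° of longitude spans that × cos φ = 110344.8 m, so Δλ = 54.57 / 110344.8 × 3600 = 1.781″.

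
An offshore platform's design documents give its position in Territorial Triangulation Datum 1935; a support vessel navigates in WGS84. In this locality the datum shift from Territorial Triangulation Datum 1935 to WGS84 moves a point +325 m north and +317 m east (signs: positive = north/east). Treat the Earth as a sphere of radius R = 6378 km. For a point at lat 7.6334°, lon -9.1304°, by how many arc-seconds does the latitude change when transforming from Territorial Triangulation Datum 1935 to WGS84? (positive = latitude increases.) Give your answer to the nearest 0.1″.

Δφ = 10.5″

On a sphere of radius R, 1 rad of latitude = R, so Δφ = ΔN / R = 325.0 / 6378000 = 5.0956e-05 rad = 10.511″.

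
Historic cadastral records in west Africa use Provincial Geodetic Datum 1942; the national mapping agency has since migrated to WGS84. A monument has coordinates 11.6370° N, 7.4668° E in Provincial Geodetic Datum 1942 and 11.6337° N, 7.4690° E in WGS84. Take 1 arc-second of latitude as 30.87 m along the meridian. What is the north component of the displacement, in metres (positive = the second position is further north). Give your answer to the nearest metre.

Δφ = 11.6337° − 11.6370° = -0.0033°; Δλ = 7.4690° − 7.4668° = +0.0022°.
1° of latitude = 3600 × 30.87 = 111132 m.
ΔN = Δφ × 111132 = -366.7 m; ΔE = Δλ × 111132 × cos(11.6370°) = +0.0022 × 111132 × 0.979445 = 239.5 m.

ΔN = -367 m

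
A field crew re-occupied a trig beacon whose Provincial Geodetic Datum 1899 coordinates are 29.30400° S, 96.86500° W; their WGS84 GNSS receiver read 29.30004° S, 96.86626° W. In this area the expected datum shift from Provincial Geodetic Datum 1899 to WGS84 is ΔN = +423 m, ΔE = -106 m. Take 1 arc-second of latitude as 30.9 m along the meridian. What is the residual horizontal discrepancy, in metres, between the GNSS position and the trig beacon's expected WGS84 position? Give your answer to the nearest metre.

24 m

Observed coordinate differences: Δφ = +0.00396°, Δλ = -0.00126°.
Converting to metres (1° lat = 111240 m, cos φ = 0.872035): observed ΔN = 440.5 m, observed ΔE = -122.2 m.
Subtracting the expected shift leaves a residual of 440.5 − (423) = 17.5 m north and -122.2 − (-106) = -16.2 m east.
Residual distance = √(17.5² + (-16.2)²) = 23.9 m.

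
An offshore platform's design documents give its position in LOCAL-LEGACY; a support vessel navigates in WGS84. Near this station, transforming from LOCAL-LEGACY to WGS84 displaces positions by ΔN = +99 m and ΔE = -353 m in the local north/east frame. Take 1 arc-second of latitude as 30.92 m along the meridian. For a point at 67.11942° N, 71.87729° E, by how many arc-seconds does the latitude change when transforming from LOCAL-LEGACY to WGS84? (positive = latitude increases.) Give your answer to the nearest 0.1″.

Δφ = 3.2″

1″ of latitude = 30.92 m, so Δφ = 99.0 / 30.92 = 3.202″.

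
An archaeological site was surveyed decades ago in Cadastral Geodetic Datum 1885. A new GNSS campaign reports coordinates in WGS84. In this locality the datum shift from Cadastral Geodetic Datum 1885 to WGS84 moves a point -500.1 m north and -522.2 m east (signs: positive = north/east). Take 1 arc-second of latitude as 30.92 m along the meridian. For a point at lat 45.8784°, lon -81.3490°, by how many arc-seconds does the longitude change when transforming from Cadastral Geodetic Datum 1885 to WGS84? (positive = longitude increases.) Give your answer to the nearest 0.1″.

Δλ = -24.3″

At latitude 45.8784°, cos φ = 0.696183.
1″ of longitude at this latitude = 30.92 × cos φ = 21.5260 m, so Δλ = -522.2 / 21.5260 = -24.259″.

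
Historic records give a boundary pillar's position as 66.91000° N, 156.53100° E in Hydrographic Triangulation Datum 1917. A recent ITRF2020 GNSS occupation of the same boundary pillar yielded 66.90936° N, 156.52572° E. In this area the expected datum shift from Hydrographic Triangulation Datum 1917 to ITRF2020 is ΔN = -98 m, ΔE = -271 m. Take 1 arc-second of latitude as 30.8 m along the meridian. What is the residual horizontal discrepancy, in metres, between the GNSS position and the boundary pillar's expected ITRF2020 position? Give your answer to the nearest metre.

Observed coordinate differences: Δφ = -0.00064°, Δλ = -0.00528°.
Converting to metres (1° lat = 110880 m, cos φ = 0.392177): observed ΔN = -71.0 m, observed ΔE = -229.6 m.
Subtracting the expected shift leaves a residual of -71.0 − (-98) = 27.0 m north and -229.6 − (-271) = 41.4 m east.
Residual distance = √(27.0² + 41.4²) = 49.4 m.

49 m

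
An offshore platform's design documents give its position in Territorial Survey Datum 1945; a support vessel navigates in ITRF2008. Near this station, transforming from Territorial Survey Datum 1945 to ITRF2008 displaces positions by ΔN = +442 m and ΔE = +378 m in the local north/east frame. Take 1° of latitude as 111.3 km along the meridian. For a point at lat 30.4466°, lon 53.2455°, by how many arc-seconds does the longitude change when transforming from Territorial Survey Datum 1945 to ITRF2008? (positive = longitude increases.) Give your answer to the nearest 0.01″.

At latitude 30.4466°, cos φ = 0.862102.
1° of longitude at this latitude = 111.3 × cos φ = 95.95 km, so Δλ = 378.0 / 95951.9 = 0.0039395° = 14.182″.

Δλ = 14.18″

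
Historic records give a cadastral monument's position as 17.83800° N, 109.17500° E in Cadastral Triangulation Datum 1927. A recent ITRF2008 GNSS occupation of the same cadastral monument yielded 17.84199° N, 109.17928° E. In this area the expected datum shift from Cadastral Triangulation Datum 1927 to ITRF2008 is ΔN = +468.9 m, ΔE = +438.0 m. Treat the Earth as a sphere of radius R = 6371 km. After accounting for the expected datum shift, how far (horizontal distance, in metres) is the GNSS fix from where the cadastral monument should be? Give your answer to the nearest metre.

Observed coordinate differences: Δφ = +0.00399°, Δλ = +0.00428°.
Converting to metres (1° lat = 111195 m, cos φ = 0.951926): observed ΔN = 443.7 m, observed ΔE = 453.0 m.
Subtracting the expected shift leaves a residual of 443.7 − (468.9) = -25.2 m north and 453.0 − (438.0) = 15.0 m east.
Residual distance = √((-25.2)² + 15.0²) = 29.4 m.

29 m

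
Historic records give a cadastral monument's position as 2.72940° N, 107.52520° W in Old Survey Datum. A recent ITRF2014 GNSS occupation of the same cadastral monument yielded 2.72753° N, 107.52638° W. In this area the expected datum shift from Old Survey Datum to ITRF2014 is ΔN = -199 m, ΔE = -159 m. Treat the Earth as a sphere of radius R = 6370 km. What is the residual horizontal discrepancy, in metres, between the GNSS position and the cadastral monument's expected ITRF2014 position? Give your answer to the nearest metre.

29 m

Observed coordinate differences: Δφ = -0.00187°, Δλ = -0.00118°.
Converting to metres (1° lat = 111177 m, cos φ = 0.998866): observed ΔN = -207.9 m, observed ΔE = -131.0 m.
Subtracting the expected shift leaves a residual of -207.9 − (-199) = -8.9 m north and -131.0 − (-159) = 28.0 m east.
Residual distance = √((-8.9)² + 28.0²) = 29.3 m.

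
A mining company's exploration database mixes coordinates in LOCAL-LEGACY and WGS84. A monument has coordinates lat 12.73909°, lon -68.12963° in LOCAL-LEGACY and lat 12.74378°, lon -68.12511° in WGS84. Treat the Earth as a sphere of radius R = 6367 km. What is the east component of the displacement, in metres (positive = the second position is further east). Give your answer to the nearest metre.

ΔE = 490 m

Δφ = 12.74378° − 12.73909° = +0.00469°; Δλ = -68.12511° − -68.12963° = +0.00452°.
1° along a meridian = πR/180 = 111125 m.
ΔN = Δφ × 111125 = 521.2 m; ΔE = Δλ × 111125 × cos(12.73909°) = +0.00452 × 111125 × 0.975384 = 489.9 m.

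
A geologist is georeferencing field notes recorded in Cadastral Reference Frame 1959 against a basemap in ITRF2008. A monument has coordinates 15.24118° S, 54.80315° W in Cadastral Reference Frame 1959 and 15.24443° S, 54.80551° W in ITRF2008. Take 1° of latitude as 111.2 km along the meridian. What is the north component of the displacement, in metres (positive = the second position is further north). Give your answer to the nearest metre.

ΔN = -361 m

Δφ = -15.24443° − -15.24118° = -0.00325°; Δλ = -54.80551° − -54.80315° = -0.00236°.
ΔN = Δφ × 111200 = -361.4 m; ΔE = Δλ × 111200 × cos(-15.24118°) = -0.00236 × 111200 × 0.964828 = -253.2 m.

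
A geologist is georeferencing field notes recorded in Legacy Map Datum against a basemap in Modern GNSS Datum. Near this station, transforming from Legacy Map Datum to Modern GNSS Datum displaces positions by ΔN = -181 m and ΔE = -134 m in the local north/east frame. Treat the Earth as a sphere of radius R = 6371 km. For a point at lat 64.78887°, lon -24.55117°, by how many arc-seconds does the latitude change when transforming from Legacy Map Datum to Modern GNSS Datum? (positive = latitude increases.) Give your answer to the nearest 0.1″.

Δφ = -5.9″

On a sphere of radius R, 1 rad of latitude = R, so Δφ = ΔN / R = -181.0 / 6371000 = -2.8410e-05 rad = -5.860″.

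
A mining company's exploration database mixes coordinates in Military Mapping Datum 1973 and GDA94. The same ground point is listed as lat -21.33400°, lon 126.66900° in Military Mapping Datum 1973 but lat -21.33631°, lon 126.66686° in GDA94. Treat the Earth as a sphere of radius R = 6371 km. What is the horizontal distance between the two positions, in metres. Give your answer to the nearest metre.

Δφ = -21.33631° − -21.33400° = -0.00231°; Δλ = 126.66686° − 126.66900° = -0.00214°.
1° along a meridian = πR/180 = 111195 m.
ΔN = Δφ × 111195 = -256.9 m; ΔE = Δλ × 111195 × cos(-21.33400°) = -0.00214 × 111195 × 0.931476 = -221.7 m.
Distance = √(ΔE² + ΔN²) = √((-221.7)² + (-256.9)²) = 339.3 m.

339 m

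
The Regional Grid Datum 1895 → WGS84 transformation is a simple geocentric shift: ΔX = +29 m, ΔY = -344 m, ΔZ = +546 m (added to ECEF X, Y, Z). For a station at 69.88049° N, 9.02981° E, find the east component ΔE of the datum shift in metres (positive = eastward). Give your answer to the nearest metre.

ΔE = -344 m

The local east axis at (φ, λ) is (−sin λ, cos λ, 0), so ΔE = −sin(9.02981°)·29 + cos(9.02981°)·(-344) = -344.29 m.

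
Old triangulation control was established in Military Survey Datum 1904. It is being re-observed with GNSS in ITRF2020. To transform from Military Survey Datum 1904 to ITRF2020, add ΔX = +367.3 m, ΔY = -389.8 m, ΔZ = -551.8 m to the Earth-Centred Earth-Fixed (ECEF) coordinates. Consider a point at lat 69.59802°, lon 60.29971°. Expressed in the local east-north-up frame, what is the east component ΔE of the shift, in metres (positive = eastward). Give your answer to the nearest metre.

At φ = 69.59802°, λ = 60.29971°: sin φ = 0.937270, cos φ = 0.348604, sin λ = 0.868629, cos λ = 0.495463.
ΔE = −sin λ·ΔX + cos λ·ΔY = −(0.868629)·(367.3) + (0.495463)·(-389.8) = -512.18 m.

ΔE = -512 m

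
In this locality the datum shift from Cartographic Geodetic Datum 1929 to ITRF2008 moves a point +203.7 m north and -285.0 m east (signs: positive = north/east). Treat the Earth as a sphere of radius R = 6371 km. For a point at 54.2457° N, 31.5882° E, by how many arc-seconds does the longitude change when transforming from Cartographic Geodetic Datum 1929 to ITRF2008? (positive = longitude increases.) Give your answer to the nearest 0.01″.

At latitude 54.2457°, cos φ = 0.584311.
One radian of longitude at latitude φ spans R cos φ, so Δλ = ΔE / (R cos φ) = -285.0 / (6371000 × 0.584311) = -7.6559e-05 rad = -15.791″.

Δλ = -15.79″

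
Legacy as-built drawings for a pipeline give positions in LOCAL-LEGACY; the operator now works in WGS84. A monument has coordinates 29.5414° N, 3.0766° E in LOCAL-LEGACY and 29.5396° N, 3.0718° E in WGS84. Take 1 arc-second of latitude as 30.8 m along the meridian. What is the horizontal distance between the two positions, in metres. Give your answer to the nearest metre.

Δφ = 29.5396° − 29.5414° = -0.0018°; Δλ = 3.0718° − 3.0766° = -0.0048°.
1° of latitude = 3600 × 30.80 = 110880 m.
ΔN = Δφ × 110880 = -199.6 m; ΔE = Δλ × 110880 × cos(29.5414°) = -0.0048 × 110880 × 0.870000 = -463.0 m.
Distance = √(ΔE² + ΔN²) = √((-463.0)² + (-199.6)²) = 504.2 m.

504 m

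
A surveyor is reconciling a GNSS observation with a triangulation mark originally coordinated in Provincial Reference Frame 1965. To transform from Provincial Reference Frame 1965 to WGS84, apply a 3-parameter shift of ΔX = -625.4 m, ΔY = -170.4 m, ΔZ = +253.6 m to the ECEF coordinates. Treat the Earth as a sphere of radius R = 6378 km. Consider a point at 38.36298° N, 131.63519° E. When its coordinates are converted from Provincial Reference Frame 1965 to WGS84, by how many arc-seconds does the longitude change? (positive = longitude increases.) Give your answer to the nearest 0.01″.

sin φ = 0.620641, cos φ = 0.784095, sin λ = 0.747390, cos λ = -0.664385.
East component: ΔE = −sin λ·ΔX + cos λ·ΔY = −(0.747390)(-625.4) + (-0.664385)(-170.4) = 580.63 m.
1° of latitude spans πR/180 = 111317 m; at latitude φ, 1° of longitude spans that × cos φ = 87283.1 m, so Δλ = 580.63 / 87283.1 × 3600 = 23.948″.

Δλ = 23.95″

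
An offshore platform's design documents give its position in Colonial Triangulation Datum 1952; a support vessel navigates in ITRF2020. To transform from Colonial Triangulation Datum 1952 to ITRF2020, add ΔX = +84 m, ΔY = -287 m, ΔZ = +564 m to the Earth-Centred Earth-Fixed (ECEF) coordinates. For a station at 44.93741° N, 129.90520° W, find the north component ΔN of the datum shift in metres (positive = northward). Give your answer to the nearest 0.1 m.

At φ = 44.93741°, λ = -129.90520°: sin φ = 0.706334, cos φ = 0.707879, sin λ = -0.767107, cos λ = -0.641519.
ΔN = −sin φ cos λ·ΔX − sin φ sin λ·ΔY + cos φ·ΔZ = −(0.706334)(-0.641519)(84) − (0.706334)(-0.767107)(-287) + (0.707879)(564) = 281.80 m.

ΔN = 281.8 m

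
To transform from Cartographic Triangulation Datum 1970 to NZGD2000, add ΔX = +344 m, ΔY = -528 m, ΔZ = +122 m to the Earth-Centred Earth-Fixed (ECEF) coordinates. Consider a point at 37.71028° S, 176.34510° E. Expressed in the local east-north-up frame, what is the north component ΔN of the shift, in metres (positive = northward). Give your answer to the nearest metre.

At φ = -37.71028°, λ = 176.34510°: sin φ = -0.611669, cos φ = 0.791114, sin λ = 0.063747, cos λ = -0.997966.
ΔN = −sin φ cos λ·ΔX − sin φ sin λ·ΔY + cos φ·ΔZ = −(-0.611669)(-0.997966)(344) − (-0.611669)(0.063747)(-528) + (0.791114)(122) = -134.06 m.

ΔN = -134 m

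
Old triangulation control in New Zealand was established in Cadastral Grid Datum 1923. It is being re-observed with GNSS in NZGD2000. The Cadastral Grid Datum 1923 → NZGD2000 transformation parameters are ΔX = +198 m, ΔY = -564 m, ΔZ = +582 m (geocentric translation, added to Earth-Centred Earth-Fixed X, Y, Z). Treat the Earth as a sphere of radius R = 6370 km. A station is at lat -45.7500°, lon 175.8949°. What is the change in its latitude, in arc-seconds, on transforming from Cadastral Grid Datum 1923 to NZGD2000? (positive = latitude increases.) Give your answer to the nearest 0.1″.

Δφ = 7.6″

sin φ = -0.716302, cos φ = 0.697790, sin λ = 0.071586, cos λ = -0.997434.
North component: ΔN = −sin φ cos λ·ΔX − sin φ sin λ·ΔY + cos φ·ΔZ = −(-0.716302)(-0.997434)(198) − (-0.716302)(0.071586)(-564) + (0.697790)(582) = 235.73 m.
1° of latitude spans πR/180 = 111177 m, so Δφ = 235.73 / 111177 × 3600 = 7.633″.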